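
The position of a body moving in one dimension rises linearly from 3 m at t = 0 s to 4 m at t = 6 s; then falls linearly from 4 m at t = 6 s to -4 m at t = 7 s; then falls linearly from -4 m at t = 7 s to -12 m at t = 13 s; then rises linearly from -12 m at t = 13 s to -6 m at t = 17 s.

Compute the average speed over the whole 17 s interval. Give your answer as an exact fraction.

Average speed = (total path length)/(elapsed time); on a piecewise-linear x-t graph the path length is Σ|Δx|.
0–6 s: |Δx| = |4 − 3| = 1 m
6–7 s: |Δx| = |-4 − 4| = 8 m
7–13 s: |Δx| = |-12 − -4| = 8 m
13–17 s: |Δx| = |-6 − -12| = 6 m
Total path = 23 m; average speed = 23/17 = 23/17 m/s.

23/17 m/s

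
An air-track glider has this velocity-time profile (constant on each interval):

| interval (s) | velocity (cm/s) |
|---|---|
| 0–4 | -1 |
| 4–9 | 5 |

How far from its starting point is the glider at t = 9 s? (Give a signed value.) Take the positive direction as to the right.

Displacement is the signed area under the v-t curve.
0–4 s: -1 × 4 = -4 cm
4–9 s: 5 × 5 = 25 cm
Net displacement = 21 cm

21 cm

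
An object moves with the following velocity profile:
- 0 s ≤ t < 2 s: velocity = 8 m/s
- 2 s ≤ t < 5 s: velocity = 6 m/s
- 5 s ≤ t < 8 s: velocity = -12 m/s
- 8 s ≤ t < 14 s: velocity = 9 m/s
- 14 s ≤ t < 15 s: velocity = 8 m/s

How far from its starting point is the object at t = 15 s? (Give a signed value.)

60 m

Displacement is the signed area under the v-t curve.
0–2 s: 8 × 2 = 16 m
2–5 s: 6 × 3 = 18 m
5–8 s: -12 × 3 = -36 m
8–14 s: 9 × 6 = 54 m
14–15 s: 8 × 1 = 8 m
Net displacement = 60 m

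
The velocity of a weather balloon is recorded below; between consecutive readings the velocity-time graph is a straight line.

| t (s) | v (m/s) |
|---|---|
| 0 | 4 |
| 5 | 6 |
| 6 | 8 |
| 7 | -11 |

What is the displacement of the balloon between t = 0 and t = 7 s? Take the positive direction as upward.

Net displacement equals the area under the velocity-time graph (areas below the axis count negative).
0–5 s: ½(4 + 6)(5) = 25 m
5–6 s: ½(6 + 8)(1) = 7 m
6–7 s: ½(8 + -11)(1) = -1.5 m
Net displacement = 30.5 m

30.5 m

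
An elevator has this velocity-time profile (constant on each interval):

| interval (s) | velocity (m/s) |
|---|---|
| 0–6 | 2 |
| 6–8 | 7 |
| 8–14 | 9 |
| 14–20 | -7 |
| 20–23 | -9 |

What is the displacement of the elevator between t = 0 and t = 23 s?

11 m

Net displacement equals the area under the velocity-time graph (areas below the axis count negative).
0–6 s: 2 × 6 = 12 m
6–8 s: 7 × 2 = 14 m
8–14 s: 9 × 6 = 54 m
14–20 s: -7 × 6 = -42 m
20–23 s: -9 × 3 = -27 m
Net displacement = 11 m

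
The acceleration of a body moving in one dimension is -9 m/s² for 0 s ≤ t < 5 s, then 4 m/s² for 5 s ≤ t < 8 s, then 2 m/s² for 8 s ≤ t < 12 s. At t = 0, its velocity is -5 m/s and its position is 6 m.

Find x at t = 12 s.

-399.5 m

On each constant-a segment, Δv = aΔt and Δx = v₀Δt + ½aΔt²; chain segment to segment.
0–5 s: v starts -5 m/s; Δx = -5·5 + ½·-9·5² = -137.5 m; v ends -50 m/s.
5–8 s: v starts -50 m/s; Δx = -50·3 + ½·4·3² = -132 m; v ends -38 m/s.
8–12 s: v starts -38 m/s; Δx = -38·4 + ½·2·4² = -136 m; v ends -30 m/s.
x(12) = 6 + Σ Δx = -399.5 m.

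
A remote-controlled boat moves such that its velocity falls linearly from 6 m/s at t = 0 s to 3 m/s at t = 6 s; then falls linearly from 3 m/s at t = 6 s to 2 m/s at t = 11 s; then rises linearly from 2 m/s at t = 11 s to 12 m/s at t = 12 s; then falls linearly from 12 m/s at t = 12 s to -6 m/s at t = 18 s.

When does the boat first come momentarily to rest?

v changes sign on 12–18 s (from 12 to -6); the graph is linear there, so v = 0 at t = 12 + (-12)·(18 − 12)/(-6 − 12) = 16 s.

t = 16 s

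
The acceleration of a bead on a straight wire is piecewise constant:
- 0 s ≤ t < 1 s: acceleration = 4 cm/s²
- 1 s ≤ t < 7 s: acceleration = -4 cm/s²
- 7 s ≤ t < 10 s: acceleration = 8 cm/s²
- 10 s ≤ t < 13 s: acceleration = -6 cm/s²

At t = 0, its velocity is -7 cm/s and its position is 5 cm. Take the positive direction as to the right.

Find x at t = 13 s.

-171 cm

On each constant-a segment, Δv = aΔt and Δx = v₀Δt + ½aΔt²; chain segment to segment.
0–1 s: v starts -7 cm/s; Δx = -7·1 + ½·4·1² = -5 cm; v ends -3 cm/s.
1–7 s: v starts -3 cm/s; Δx = -3·6 + ½·-4·6² = -90 cm; v ends -27 cm/s.
7–10 s: v starts -27 cm/s; Δx = -27·3 + ½·8·3² = -45 cm; v ends -3 cm/s.
10–13 s: v starts -3 cm/s; Δx = -3·3 + ½·-6·3² = -36 cm; v ends -21 cm/s.
x(13) = 5 + Σ Δx = -171 cm.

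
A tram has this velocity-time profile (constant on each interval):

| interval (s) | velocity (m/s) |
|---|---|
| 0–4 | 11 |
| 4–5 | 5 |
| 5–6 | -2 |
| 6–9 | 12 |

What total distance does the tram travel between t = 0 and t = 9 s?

Total distance travelled is ∫|v| dt — sum the magnitudes of each area piece.
0–4 s: |11| × 4 = 44 m
4–5 s: |5| × 1 = 5 m
5–6 s: |-2| × 1 = 2 m
6–9 s: |12| × 3 = 36 m
Total distance = 87 m

87 m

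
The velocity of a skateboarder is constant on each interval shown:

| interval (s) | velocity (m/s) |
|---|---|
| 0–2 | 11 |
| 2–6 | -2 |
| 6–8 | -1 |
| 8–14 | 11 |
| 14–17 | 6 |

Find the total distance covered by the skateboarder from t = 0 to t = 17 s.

116 m

Total distance travelled is ∫|v| dt — sum the magnitudes of each area piece.
0–2 s: |11| × 2 = 22 m
2–6 s: |-2| × 4 = 8 m
6–8 s: |-1| × 2 = 2 m
8–14 s: |11| × 6 = 66 m
14–17 s: |6| × 3 = 18 m
Total distance = 116 m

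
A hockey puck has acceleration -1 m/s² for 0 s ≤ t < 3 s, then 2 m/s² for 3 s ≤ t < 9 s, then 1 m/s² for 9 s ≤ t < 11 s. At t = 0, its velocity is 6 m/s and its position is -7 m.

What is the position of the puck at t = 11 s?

On each constant-a segment, Δv = aΔt and Δx = v₀Δt + ½aΔt²; chain segment to segment.
0–3 s: v starts 6 m/s; Δx = 6·3 + ½·-1·3² = 13.5 m; v ends 3 m/s.
3–9 s: v starts 3 m/s; Δx = 3·6 + ½·2·6² = 54 m; v ends 15 m/s.
9–11 s: v starts 15 m/s; Δx = 15·2 + ½·1·2² = 32 m; v ends 17 m/s.
x(11) = -7 + Σ Δx = 92.5 m.

92.5 m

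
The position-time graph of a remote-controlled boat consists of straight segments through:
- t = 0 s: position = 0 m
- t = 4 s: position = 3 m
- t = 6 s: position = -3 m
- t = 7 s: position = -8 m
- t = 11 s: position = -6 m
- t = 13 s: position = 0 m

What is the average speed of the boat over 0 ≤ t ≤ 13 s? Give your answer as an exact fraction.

22/13 m/s

Average speed = (total path length)/(elapsed time); on a piecewise-linear x-t graph the path length is Σ|Δx|.
0–4 s: |Δx| = |3 − 0| = 3 m
4–6 s: |Δx| = |-3 − 3| = 6 m
6–7 s: |Δx| = |-8 − -3| = 5 m
7–11 s: |Δx| = |-6 − -8| = 2 m
11–13 s: |Δx| = |0 − -6| = 6 m
Total path = 22 m; average speed = 22/13 = 22/13 m/s.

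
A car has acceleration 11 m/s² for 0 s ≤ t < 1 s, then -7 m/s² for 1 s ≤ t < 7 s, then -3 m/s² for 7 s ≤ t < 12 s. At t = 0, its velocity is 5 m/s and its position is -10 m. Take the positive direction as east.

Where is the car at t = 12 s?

On each constant-a segment, Δv = aΔt and Δx = v₀Δt + ½aΔt²; chain segment to segment.
0–1 s: v starts 5 m/s; Δx = 5·1 + ½·11·1² = 10.5 m; v ends 16 m/s.
1–7 s: v starts 16 m/s; Δx = 16·6 + ½·-7·6² = -30 m; v ends -26 m/s.
7–12 s: v starts -26 m/s; Δx = -26·5 + ½·-3·5² = -167.5 m; v ends -41 m/s.
x(12) = -10 + Σ Δx = -197 m.

-197 m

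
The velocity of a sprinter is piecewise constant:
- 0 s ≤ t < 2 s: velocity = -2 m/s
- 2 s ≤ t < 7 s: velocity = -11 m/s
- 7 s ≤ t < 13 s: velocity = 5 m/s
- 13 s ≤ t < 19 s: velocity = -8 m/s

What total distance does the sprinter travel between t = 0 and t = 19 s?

Total distance travelled is ∫|v| dt — sum the magnitudes of each area piece.
0–2 s: |-2| × 2 = 4 m
2–7 s: |-11| × 5 = 55 m
7–13 s: |5| × 6 = 30 m
13–19 s: |-8| × 6 = 48 m
Total distance = 137 m

137 m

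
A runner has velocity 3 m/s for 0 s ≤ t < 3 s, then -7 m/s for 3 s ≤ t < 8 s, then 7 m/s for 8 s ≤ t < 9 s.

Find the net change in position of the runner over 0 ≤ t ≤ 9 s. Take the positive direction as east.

Displacement is the signed area under the v-t curve.
0–3 s: 3 × 3 = 9 m
3–8 s: -7 × 5 = -35 m
8–9 s: 7 × 1 = 7 m
Net displacement = -19 m

-19 m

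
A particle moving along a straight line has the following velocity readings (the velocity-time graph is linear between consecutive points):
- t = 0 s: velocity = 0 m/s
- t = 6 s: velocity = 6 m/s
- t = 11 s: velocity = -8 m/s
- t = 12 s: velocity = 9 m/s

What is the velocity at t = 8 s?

0.4 m/s

On 6–11 s the graph is linear from 6 to -8 m/s: v(8) = 6 + (-8 − 6)·(8 − 6)/(11 − 6) = 0.4 m/s.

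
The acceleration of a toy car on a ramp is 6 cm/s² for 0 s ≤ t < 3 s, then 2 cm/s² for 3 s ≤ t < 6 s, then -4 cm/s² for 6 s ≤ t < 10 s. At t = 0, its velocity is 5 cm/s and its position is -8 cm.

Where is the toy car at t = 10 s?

196 cm

On each constant-a segment, Δv = aΔt and Δx = v₀Δt + ½aΔt²; chain segment to segment.
0–3 s: v starts 5 cm/s; Δx = 5·3 + ½·6·3² = 42 cm; v ends 23 cm/s.
3–6 s: v starts 23 cm/s; Δx = 23·3 + ½·2·3² = 78 cm; v ends 29 cm/s.
6–10 s: v starts 29 cm/s; Δx = 29·4 + ½·-4·4² = 84 cm; v ends 13 cm/s.
x(10) = -8 + Σ Δx = 196 cm.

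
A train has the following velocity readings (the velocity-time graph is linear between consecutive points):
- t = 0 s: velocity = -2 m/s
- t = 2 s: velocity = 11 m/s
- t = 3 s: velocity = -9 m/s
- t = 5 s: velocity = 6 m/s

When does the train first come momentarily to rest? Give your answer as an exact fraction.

t = 4/13 s

v changes sign on 0–2 s (from -2 to 11); the graph is linear there, so v = 0 at t = 0 + (2)·(2 − 0)/(11 − -2) = 4/13 s.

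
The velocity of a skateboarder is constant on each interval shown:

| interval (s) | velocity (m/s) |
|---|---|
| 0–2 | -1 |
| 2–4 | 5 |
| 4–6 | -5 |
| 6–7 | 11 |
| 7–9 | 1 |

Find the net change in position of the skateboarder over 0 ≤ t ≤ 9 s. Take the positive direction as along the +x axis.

11 m

Net displacement equals the area under the velocity-time graph (areas below the axis count negative).
0–2 s: -1 × 2 = -2 m
2–4 s: 5 × 2 = 10 m
4–6 s: -5 × 2 = -10 m
6–7 s: 11 × 1 = 11 m
7–9 s: 1 × 2 = 2 m
Net displacement = 11 m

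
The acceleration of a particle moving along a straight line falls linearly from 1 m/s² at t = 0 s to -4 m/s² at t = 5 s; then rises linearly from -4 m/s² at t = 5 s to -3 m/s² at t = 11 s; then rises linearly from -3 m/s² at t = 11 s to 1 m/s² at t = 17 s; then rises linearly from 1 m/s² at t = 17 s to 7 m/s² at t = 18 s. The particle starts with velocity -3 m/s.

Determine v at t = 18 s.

-33.5 m/s

Δv equals the area under the a-t graph; then v = v₀ + Δv.
0–5 s: ½(1 + -4)(5) = -7.5 m/s
5–11 s: ½(-4 + -3)(6) = -21 m/s
11–17 s: ½(-3 + 1)(6) = -6 m/s
17–18 s: ½(1 + 7)(1) = 4 m/s
Δv = -30.5 m/s, so v(18) = -3 + (-30.5) = -33.5 m/s.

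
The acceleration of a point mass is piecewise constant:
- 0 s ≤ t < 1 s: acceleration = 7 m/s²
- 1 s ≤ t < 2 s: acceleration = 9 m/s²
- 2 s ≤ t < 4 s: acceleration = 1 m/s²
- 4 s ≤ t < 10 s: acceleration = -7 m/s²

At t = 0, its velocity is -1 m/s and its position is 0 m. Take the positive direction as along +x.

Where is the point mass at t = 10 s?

21 m

On each constant-a segment, Δv = aΔt and Δx = v₀Δt + ½aΔt²; chain segment to segment.
0–1 s: v starts -1 m/s; Δx = -1·1 + ½·7·1² = 2.5 m; v ends 6 m/s.
1–2 s: v starts 6 m/s; Δx = 6·1 + ½·9·1² = 10.5 m; v ends 15 m/s.
2–4 s: v starts 15 m/s; Δx = 15·2 + ½·1·2² = 32 m; v ends 17 m/s.
4–10 s: v starts 17 m/s; Δx = 17·6 + ½·-7·6² = -24 m; v ends -25 m/s.
x(10) = 0 + Σ Δx = 21 m.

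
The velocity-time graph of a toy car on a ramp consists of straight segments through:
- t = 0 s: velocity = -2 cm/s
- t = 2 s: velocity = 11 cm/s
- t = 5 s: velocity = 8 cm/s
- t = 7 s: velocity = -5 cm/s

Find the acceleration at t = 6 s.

-6.5 cm/s²

Acceleration is the slope of the v-t graph on 5–7 s: (-5 − 8)/(7 − 5) = -6.5 cm/s².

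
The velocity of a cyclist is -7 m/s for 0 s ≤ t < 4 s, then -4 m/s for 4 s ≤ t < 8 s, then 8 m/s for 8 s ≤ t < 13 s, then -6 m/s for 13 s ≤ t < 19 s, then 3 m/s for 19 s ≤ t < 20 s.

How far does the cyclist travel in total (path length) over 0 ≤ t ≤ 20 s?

123 m

Total distance travelled is ∫|v| dt — sum the magnitudes of each area piece.
0–4 s: |-7| × 4 = 28 m
4–8 s: |-4| × 4 = 16 m
8–13 s: |8| × 5 = 40 m
13–19 s: |-6| × 6 = 36 m
19–20 s: |3| × 1 = 3 m
Total distance = 123 m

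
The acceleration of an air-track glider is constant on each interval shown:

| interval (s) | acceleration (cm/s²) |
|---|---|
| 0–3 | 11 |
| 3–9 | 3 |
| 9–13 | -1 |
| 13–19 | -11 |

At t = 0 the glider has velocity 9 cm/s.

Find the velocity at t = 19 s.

Δv equals the area under the a-t graph; then v = v₀ + Δv.
0–3 s: 11 × 3 = 33 cm/s
3–9 s: 3 × 6 = 18 cm/s
9–13 s: -1 × 4 = -4 cm/s
13–19 s: -11 × 6 = -66 cm/s
Δv = -19 cm/s, so v(19) = 9 + (-19) = -10 cm/s.

-10 cm/s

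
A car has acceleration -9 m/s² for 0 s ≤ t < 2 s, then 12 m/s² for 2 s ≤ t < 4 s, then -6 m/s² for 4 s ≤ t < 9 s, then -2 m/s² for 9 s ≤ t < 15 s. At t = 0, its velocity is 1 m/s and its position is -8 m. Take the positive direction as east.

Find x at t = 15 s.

-248 m

On each constant-a segment, Δv = aΔt and Δx = v₀Δt + ½aΔt²; chain segment to segment.
0–2 s: v starts 1 m/s; Δx = 1·2 + ½·-9·2² = -16 m; v ends -17 m/s.
2–4 s: v starts -17 m/s; Δx = -17·2 + ½·12·2² = -10 m; v ends 7 m/s.
4–9 s: v starts 7 m/s; Δx = 7·5 + ½·-6·5² = -40 m; v ends -23 m/s.
9–15 s: v starts -23 m/s; Δx = -23·6 + ½·-2·6² = -174 m; v ends -35 m/s.
x(15) = -8 + Σ Δx = -248 m.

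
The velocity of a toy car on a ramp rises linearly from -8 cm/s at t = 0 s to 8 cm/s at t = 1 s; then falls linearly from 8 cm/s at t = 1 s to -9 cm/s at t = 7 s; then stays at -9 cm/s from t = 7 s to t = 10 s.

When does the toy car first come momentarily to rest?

t = 0.5 s

v changes sign on 0–1 s (from -8 to 8); the graph is linear there, so v = 0 at t = 0 + (8)·(1 − 0)/(8 − -8) = 0.5 s.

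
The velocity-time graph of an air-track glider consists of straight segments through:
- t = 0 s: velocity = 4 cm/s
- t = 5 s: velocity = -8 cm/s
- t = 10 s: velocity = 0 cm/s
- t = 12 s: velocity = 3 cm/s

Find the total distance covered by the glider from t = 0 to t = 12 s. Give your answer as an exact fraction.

Distance (not displacement) is the total path length: add the absolute areas under v-t.
0–5 s: v = 0 at t = 5/3 s; triangle areas 10/3 + 40/3 = 50/3 cm
5–10 s: |½(-8 + 0)(5)| = 20 cm
10–12 s: |½(0 + 3)(2)| = 3 cm
Total distance = 119/3 cm

119/3 cm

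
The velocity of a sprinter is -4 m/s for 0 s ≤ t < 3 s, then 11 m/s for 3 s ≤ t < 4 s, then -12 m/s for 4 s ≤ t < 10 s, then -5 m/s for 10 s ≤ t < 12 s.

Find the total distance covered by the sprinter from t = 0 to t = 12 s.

Total distance travelled is ∫|v| dt — sum the magnitudes of each area piece.
0–3 s: |-4| × 3 = 12 m
3–4 s: |11| × 1 = 11 m
4–10 s: |-12| × 6 = 72 m
10–12 s: |-5| × 2 = 10 m
Total distance = 105 m

105 m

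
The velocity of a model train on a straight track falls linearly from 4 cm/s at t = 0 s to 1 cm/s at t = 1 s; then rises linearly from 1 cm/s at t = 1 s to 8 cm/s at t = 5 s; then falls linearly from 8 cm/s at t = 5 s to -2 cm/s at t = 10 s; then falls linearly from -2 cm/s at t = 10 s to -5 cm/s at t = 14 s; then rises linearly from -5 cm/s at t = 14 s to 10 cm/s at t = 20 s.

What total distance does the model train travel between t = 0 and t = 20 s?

Total distance travelled is ∫|v| dt — sum the magnitudes of each area piece.
0–1 s: |½(4 + 1)(1)| = 2.5 cm
1–5 s: |½(1 + 8)(4)| = 18 cm
5–10 s: v = 0 at t = 9 s; triangle areas 16 + 1 = 17 cm
10–14 s: |½(-2 + -5)(4)| = 14 cm
14–20 s: v = 0 at t = 16 s; triangle areas 5 + 20 = 25 cm
Total distance = 76.5 cm

76.5 cm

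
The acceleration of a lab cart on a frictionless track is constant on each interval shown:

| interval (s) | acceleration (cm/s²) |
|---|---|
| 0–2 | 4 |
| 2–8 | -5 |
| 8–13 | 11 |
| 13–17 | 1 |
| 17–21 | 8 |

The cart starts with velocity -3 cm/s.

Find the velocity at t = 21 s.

Δv equals the area under the a-t graph; then v = v₀ + Δv.
0–2 s: 4 × 2 = 8 cm/s
2–8 s: -5 × 6 = -30 cm/s
8–13 s: 11 × 5 = 55 cm/s
13–17 s: 1 × 4 = 4 cm/s
17–21 s: 8 × 4 = 32 cm/s
Δv = 69 cm/s, so v(21) = -3 + (69) = 66 cm/s.

66 cm/s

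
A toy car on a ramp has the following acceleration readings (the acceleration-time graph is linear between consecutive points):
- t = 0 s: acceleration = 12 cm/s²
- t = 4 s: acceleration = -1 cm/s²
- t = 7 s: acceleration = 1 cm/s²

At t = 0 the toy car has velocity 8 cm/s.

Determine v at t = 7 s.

Δv equals the area under the a-t graph; then v = v₀ + Δv.
0–4 s: ½(12 + -1)(4) = 22 cm/s
4–7 s: ½(-1 + 1)(3) = 0 cm/s
Δv = 22 cm/s, so v(7) = 8 + (22) = 30 cm/s.

30 cm/s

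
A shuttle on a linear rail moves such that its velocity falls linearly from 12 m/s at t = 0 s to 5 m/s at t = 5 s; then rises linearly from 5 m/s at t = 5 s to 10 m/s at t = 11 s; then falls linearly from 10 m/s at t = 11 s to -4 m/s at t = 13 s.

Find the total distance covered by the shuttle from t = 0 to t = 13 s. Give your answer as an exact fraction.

Total distance travelled is ∫|v| dt — sum the magnitudes of each area piece.
0–5 s: |½(12 + 5)(5)| = 42.5 m
5–11 s: |½(5 + 10)(6)| = 45 m
11–13 s: v = 0 at t = 87/7 s; triangle areas 50/7 + 8/7 = 58/7 m
Total distance = 1341/14 m

1341/14 m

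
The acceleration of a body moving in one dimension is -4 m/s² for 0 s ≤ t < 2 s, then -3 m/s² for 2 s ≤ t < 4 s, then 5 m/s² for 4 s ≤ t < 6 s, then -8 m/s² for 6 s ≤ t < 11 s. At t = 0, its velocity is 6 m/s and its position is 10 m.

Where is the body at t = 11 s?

-92 m

On each constant-a segment, Δv = aΔt and Δx = v₀Δt + ½aΔt²; chain segment to segment.
0–2 s: v starts 6 m/s; Δx = 6·2 + ½·-4·2² = 4 m; v ends -2 m/s.
2–4 s: v starts -2 m/s; Δx = -2·2 + ½·-3·2² = -10 m; v ends -8 m/s.
4–6 s: v starts -8 m/s; Δx = -8·2 + ½·5·2² = -6 m; v ends 2 m/s.
6–11 s: v starts 2 m/s; Δx = 2·5 + ½·-8·5² = -90 m; v ends -38 m/s.
x(11) = 10 + Σ Δx = -92 m.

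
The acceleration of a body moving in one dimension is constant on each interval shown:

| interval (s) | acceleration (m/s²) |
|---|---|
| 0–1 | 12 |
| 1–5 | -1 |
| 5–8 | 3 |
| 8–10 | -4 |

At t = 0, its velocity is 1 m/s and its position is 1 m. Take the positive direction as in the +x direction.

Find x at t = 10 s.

On each constant-a segment, Δv = aΔt and Δx = v₀Δt + ½aΔt²; chain segment to segment.
0–1 s: v starts 1 m/s; Δx = 1·1 + ½·12·1² = 7 m; v ends 13 m/s.
1–5 s: v starts 13 m/s; Δx = 13·4 + ½·-1·4² = 44 m; v ends 9 m/s.
5–8 s: v starts 9 m/s; Δx = 9·3 + ½·3·3² = 40.5 m; v ends 18 m/s.
8–10 s: v starts 18 m/s; Δx = 18·2 + ½·-4·2² = 28 m; v ends 10 m/s.
x(10) = 1 + Σ Δx = 120.5 m.

120.5 m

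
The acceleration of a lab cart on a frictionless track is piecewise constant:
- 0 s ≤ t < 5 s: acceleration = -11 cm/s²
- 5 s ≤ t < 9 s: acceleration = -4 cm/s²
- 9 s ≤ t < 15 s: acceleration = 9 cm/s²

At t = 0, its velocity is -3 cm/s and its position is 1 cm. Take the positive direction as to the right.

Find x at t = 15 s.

On each constant-a segment, Δv = aΔt and Δx = v₀Δt + ½aΔt²; chain segment to segment.
0–5 s: v starts -3 cm/s; Δx = -3·5 + ½·-11·5² = -152.5 cm; v ends -58 cm/s.
5–9 s: v starts -58 cm/s; Δx = -58·4 + ½·-4·4² = -264 cm; v ends -74 cm/s.
9–15 s: v starts -74 cm/s; Δx = -74·6 + ½·9·6² = -282 cm; v ends -20 cm/s.
x(15) = 1 + Σ Δx = -697.5 cm.

-697.5 cm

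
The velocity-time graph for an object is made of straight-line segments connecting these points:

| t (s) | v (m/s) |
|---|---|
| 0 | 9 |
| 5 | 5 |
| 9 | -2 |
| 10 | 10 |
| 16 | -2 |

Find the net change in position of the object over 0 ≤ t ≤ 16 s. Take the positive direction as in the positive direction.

69 m

Net displacement equals the area under the velocity-time graph (areas below the axis count negative).
0–5 s: ½(9 + 5)(5) = 35 m
5–9 s: ½(5 + -2)(4) = 6 m
9–10 s: ½(-2 + 10)(1) = 4 m
10–16 s: ½(10 + -2)(6) = 24 m
Net displacement = 69 m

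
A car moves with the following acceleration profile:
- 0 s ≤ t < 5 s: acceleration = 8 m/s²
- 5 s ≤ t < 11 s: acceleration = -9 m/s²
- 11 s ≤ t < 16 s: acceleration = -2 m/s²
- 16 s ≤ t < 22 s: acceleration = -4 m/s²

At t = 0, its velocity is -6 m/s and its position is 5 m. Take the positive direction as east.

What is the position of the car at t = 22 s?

On each constant-a segment, Δv = aΔt and Δx = v₀Δt + ½aΔt²; chain segment to segment.
0–5 s: v starts -6 m/s; Δx = -6·5 + ½·8·5² = 70 m; v ends 34 m/s.
5–11 s: v starts 34 m/s; Δx = 34·6 + ½·-9·6² = 42 m; v ends -20 m/s.
11–16 s: v starts -20 m/s; Δx = -20·5 + ½·-2·5² = -125 m; v ends -30 m/s.
16–22 s: v starts -30 m/s; Δx = -30·6 + ½·-4·6² = -252 m; v ends -54 m/s.
x(22) = 5 + Σ Δx = -260 m.

-260 m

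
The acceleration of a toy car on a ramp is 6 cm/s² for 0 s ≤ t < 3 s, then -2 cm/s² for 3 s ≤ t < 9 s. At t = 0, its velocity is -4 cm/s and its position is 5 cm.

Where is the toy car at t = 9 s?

68 cm

On each constant-a segment, Δv = aΔt and Δx = v₀Δt + ½aΔt²; chain segment to segment.
0–3 s: v starts -4 cm/s; Δx = -4·3 + ½·6·3² = 15 cm; v ends 14 cm/s.
3–9 s: v starts 14 cm/s; Δx = 14·6 + ½·-2·6² = 48 cm; v ends 2 cm/s.
x(9) = 5 + Σ Δx = 68 cm.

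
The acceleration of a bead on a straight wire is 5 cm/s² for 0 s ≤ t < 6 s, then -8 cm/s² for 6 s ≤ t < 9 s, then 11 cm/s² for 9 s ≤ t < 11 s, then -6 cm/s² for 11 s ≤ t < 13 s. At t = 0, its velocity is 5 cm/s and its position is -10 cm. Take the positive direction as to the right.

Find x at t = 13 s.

On each constant-a segment, Δv = aΔt and Δx = v₀Δt + ½aΔt²; chain segment to segment.
0–6 s: v starts 5 cm/s; Δx = 5·6 + ½·5·6² = 120 cm; v ends 35 cm/s.
6–9 s: v starts 35 cm/s; Δx = 35·3 + ½·-8·3² = 69 cm; v ends 11 cm/s.
9–11 s: v starts 11 cm/s; Δx = 11·2 + ½·11·2² = 44 cm; v ends 33 cm/s.
11–13 s: v starts 33 cm/s; Δx = 33·2 + ½·-6·2² = 54 cm; v ends 21 cm/s.
x(13) = -10 + Σ Δx = 277 cm.

277 cm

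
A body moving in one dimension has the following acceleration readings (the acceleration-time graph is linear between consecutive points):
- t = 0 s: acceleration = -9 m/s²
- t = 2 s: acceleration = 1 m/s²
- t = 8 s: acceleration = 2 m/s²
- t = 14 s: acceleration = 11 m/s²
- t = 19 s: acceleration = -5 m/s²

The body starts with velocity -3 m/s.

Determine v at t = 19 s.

52 m/s

Δv equals the area under the a-t graph; then v = v₀ + Δv.
0–2 s: ½(-9 + 1)(2) = -8 m/s
2–8 s: ½(1 + 2)(6) = 9 m/s
8–14 s: ½(2 + 11)(6) = 39 m/s
14–19 s: ½(11 + -5)(5) = 15 m/s
Δv = 55 m/s, so v(19) = -3 + (55) = 52 m/s.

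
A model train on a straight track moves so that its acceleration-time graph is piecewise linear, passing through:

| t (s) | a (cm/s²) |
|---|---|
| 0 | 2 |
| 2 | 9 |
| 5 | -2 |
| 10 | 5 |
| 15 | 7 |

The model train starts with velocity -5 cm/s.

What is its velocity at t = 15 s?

54 cm/s

Δv equals the area under the a-t graph; then v = v₀ + Δv.
0–2 s: ½(2 + 9)(2) = 11 cm/s
2–5 s: ½(9 + -2)(3) = 10.5 cm/s
5–10 s: ½(-2 + 5)(5) = 7.5 cm/s
10–15 s: ½(5 + 7)(5) = 30 cm/s
Δv = 59 cm/s, so v(15) = -5 + (59) = 54 cm/s.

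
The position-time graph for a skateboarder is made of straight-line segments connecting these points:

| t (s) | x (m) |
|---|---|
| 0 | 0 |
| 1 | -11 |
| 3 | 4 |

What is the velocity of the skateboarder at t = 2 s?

Velocity is the slope of the x-t graph on 1–3 s: (4 − -11)/(3 − 1) = 7.5 m/s.

7.5 m/s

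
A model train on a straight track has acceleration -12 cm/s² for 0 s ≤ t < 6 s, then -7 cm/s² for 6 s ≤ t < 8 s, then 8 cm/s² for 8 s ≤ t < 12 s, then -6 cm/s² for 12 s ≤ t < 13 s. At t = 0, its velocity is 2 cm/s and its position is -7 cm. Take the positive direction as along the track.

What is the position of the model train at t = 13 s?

-692 cm

On each constant-a segment, Δv = aΔt and Δx = v₀Δt + ½aΔt²; chain segment to segment.
0–6 s: v starts 2 cm/s; Δx = 2·6 + ½·-12·6² = -204 cm; v ends -70 cm/s.
6–8 s: v starts -70 cm/s; Δx = -70·2 + ½·-7·2² = -154 cm; v ends -84 cm/s.
8–12 s: v starts -84 cm/s; Δx = -84·4 + ½·8·4² = -272 cm; v ends -52 cm/s.
12–13 s: v starts -52 cm/s; Δx = -52·1 + ½·-6·1² = -55 cm; v ends -58 cm/s.
x(13) = -7 + Σ Δx = -692 cm.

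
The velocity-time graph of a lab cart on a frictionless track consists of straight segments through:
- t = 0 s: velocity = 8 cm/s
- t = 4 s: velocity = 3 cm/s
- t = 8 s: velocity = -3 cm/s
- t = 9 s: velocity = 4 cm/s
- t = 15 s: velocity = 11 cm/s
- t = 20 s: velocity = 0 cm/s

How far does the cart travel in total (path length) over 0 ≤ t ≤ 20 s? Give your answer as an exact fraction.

716/7 cm

Total distance travelled is ∫|v| dt — sum the magnitudes of each area piece.
0–4 s: |½(8 + 3)(4)| = 22 cm
4–8 s: v = 0 at t = 6 s; triangle areas 3 + 3 = 6 cm
8–9 s: v = 0 at t = 59/7 s; triangle areas 9/14 + 8/7 = 25/14 cm
9–15 s: |½(4 + 11)(6)| = 45 cm
15–20 s: |½(11 + 0)(5)| = 27.5 cm
Total distance = 716/7 cm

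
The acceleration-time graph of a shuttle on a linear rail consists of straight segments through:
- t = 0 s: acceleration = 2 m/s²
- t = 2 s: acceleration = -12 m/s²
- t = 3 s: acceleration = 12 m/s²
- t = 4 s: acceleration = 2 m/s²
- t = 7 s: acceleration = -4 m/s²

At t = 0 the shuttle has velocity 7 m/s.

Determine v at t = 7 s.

Δv equals the area under the a-t graph; then v = v₀ + Δv.
0–2 s: ½(2 + -12)(2) = -10 m/s
2–3 s: ½(-12 + 12)(1) = 0 m/s
3–4 s: ½(12 + 2)(1) = 7 m/s
4–7 s: ½(2 + -4)(3) = -3 m/s
Δv = -6 m/s, so v(7) = 7 + (-6) = 1 m/s.

1 m/s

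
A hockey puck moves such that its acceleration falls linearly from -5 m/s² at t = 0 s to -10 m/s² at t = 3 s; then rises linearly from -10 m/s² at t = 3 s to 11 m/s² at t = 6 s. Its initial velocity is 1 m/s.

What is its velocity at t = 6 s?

-20 m/s

Δv equals the area under the a-t graph; then v = v₀ + Δv.
0–3 s: ½(-5 + -10)(3) = -22.5 m/s
3–6 s: ½(-10 + 11)(3) = 1.5 m/s
Δv = -21 m/s, so v(6) = 1 + (-21) = -20 m/s.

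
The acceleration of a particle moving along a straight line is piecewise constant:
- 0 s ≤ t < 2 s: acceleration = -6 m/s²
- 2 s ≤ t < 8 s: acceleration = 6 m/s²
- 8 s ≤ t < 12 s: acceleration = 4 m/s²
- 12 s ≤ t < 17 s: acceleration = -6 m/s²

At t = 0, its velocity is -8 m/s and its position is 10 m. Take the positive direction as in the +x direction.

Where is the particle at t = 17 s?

151 m

On each constant-a segment, Δv = aΔt and Δx = v₀Δt + ½aΔt²; chain segment to segment.
0–2 s: v starts -8 m/s; Δx = -8·2 + ½·-6·2² = -28 m; v ends -20 m/s.
2–8 s: v starts -20 m/s; Δx = -20·6 + ½·6·6² = -12 m; v ends 16 m/s.
8–12 s: v starts 16 m/s; Δx = 16·4 + ½·4·4² = 96 m; v ends 32 m/s.
12–17 s: v starts 32 m/s; Δx = 32·5 + ½·-6·5² = 85 m; v ends 2 m/s.
x(17) = 10 + Σ Δx = 151 m.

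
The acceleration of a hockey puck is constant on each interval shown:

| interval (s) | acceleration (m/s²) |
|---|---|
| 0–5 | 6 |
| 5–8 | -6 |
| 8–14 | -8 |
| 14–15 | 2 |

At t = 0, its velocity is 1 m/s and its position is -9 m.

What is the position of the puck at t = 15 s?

On each constant-a segment, Δv = aΔt and Δx = v₀Δt + ½aΔt²; chain segment to segment.
0–5 s: v starts 1 m/s; Δx = 1·5 + ½·6·5² = 80 m; v ends 31 m/s.
5–8 s: v starts 31 m/s; Δx = 31·3 + ½·-6·3² = 66 m; v ends 13 m/s.
8–14 s: v starts 13 m/s; Δx = 13·6 + ½·-8·6² = -66 m; v ends -35 m/s.
14–15 s: v starts -35 m/s; Δx = -35·1 + ½·2·1² = -34 m; v ends -33 m/s.
x(15) = -9 + Σ Δx = 37 m.

37 m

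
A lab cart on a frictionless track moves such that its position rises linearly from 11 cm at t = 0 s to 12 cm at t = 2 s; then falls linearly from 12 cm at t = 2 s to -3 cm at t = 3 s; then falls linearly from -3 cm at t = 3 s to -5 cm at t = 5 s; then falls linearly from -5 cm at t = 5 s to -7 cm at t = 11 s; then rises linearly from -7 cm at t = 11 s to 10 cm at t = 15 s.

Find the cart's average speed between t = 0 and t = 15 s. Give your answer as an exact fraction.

Average speed = (total path length)/(elapsed time); on a piecewise-linear x-t graph the path length is Σ|Δx|.
0–2 s: |Δx| = |12 − 11| = 1 cm
2–3 s: |Δx| = |-3 − 12| = 15 cm
3–5 s: |Δx| = |-5 − -3| = 2 cm
5–11 s: |Δx| = |-7 − -5| = 2 cm
11–15 s: |Δx| = |10 − -7| = 17 cm
Total path = 37 cm; average speed = 37/15 = 37/15 cm/s.

37/15 cm/s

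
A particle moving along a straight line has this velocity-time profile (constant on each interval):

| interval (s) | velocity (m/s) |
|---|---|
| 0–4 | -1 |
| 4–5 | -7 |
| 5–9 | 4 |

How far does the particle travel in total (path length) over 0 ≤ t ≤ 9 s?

Total distance travelled is ∫|v| dt — sum the magnitudes of each area piece.
0–4 s: |-1| × 4 = 4 m
4–5 s: |-7| × 1 = 7 m
5–9 s: |4| × 4 = 16 m
Total distance = 27 m

27 m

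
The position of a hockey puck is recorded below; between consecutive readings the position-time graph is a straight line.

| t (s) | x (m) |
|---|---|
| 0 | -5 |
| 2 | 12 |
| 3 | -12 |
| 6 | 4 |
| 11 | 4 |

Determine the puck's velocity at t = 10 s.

Velocity is the slope of the x-t graph on 6–11 s: (4 − 4)/(11 − 6) = 0 m/s.

0 m/s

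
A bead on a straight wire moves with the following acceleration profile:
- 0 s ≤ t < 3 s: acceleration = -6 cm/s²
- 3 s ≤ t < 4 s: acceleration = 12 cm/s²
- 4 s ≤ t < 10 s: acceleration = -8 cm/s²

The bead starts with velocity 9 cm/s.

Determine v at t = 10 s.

-45 cm/s

Δv equals the area under the a-t graph; then v = v₀ + Δv.
0–3 s: -6 × 3 = -18 cm/s
3–4 s: 12 × 1 = 12 cm/s
4–10 s: -8 × 6 = -48 cm/s
Δv = -54 cm/s, so v(10) = 9 + (-54) = -45 cm/s.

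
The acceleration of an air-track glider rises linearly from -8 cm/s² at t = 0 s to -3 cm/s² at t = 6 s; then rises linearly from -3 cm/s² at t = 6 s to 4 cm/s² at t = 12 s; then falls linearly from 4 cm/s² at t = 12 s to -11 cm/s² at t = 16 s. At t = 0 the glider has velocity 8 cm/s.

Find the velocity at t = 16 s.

-36 cm/s

Δv equals the area under the a-t graph; then v = v₀ + Δv.
0–6 s: ½(-8 + -3)(6) = -33 cm/s
6–12 s: ½(-3 + 4)(6) = 3 cm/s
12–16 s: ½(4 + -11)(4) = -14 cm/s
Δv = -44 cm/s, so v(16) = 8 + (-44) = -36 cm/s.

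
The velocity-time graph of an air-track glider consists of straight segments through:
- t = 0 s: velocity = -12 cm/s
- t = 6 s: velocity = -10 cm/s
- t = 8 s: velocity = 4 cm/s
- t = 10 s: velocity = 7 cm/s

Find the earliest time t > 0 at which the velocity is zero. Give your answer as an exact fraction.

v changes sign on 6–8 s (from -10 to 4); the graph is linear there, so v = 0 at t = 6 + (10)·(8 − 6)/(4 − -10) = 52/7 s.

t = 52/7 s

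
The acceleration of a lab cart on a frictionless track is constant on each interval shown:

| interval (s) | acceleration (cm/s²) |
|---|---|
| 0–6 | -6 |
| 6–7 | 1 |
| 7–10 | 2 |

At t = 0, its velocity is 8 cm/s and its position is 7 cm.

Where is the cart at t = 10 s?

On each constant-a segment, Δv = aΔt and Δx = v₀Δt + ½aΔt²; chain segment to segment.
0–6 s: v starts 8 cm/s; Δx = 8·6 + ½·-6·6² = -60 cm; v ends -28 cm/s.
6–7 s: v starts -28 cm/s; Δx = -28·1 + ½·1·1² = -27.5 cm; v ends -27 cm/s.
7–10 s: v starts -27 cm/s; Δx = -27·3 + ½·2·3² = -72 cm; v ends -21 cm/s.
x(10) = 7 + Σ Δx = -152.5 cm.

-152.5 cm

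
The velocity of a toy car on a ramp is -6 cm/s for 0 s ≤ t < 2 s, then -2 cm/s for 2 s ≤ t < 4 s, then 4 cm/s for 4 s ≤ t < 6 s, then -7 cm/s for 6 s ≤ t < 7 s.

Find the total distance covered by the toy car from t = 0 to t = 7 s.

31 cm

Distance (not displacement) is the total path length: add the absolute areas under v-t.
0–2 s: |-6| × 2 = 12 cm
2–4 s: |-2| × 2 = 4 cm
4–6 s: |4| × 2 = 8 cm
6–7 s: |-7| × 1 = 7 cm
Total distance = 31 cm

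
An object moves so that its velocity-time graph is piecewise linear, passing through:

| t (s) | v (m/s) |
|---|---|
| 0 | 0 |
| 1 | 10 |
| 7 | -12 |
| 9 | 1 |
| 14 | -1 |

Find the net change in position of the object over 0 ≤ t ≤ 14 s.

-12 m

Net displacement equals the area under the velocity-time graph (areas below the axis count negative).
0–1 s: ½(0 + 10)(1) = 5 m
1–7 s: ½(10 + -12)(6) = -6 m
7–9 s: ½(-12 + 1)(2) = -11 m
9–14 s: ½(1 + -1)(5) = 0 m
Net displacement = -12 m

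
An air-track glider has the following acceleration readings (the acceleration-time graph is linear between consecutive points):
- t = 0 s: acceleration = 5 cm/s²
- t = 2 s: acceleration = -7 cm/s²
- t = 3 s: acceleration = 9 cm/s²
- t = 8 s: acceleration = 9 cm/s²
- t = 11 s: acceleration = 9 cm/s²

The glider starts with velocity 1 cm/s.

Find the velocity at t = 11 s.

Δv equals the area under the a-t graph; then v = v₀ + Δv.
0–2 s: ½(5 + -7)(2) = -2 cm/s
2–3 s: ½(-7 + 9)(1) = 1 cm/s
3–8 s: 9 × 5 = 45 cm/s
8–11 s: 9 × 3 = 27 cm/s
Δv = 71 cm/s, so v(11) = 1 + (71) = 72 cm/s.

72 cm/s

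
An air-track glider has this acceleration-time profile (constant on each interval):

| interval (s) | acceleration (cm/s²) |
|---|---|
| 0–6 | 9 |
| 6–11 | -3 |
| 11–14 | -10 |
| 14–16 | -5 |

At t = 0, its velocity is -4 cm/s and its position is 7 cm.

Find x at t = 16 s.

417.5 cm

On each constant-a segment, Δv = aΔt and Δx = v₀Δt + ½aΔt²; chain segment to segment.
0–6 s: v starts -4 cm/s; Δx = -4·6 + ½·9·6² = 138 cm; v ends 50 cm/s.
6–11 s: v starts 50 cm/s; Δx = 50·5 + ½·-3·5² = 212.5 cm; v ends 35 cm/s.
11–14 s: v starts 35 cm/s; Δx = 35·3 + ½·-10·3² = 60 cm; v ends 5 cm/s.
14–16 s: v starts 5 cm/s; Δx = 5·2 + ½·-5·2² = 0 cm; v ends -5 cm/s.
x(16) = 7 + Σ Δx = 417.5 cm.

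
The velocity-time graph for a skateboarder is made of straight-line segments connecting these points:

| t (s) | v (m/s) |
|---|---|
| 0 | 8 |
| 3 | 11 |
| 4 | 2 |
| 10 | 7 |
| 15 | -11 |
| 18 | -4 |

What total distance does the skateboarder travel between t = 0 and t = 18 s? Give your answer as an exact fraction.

973/9 m

Total distance travelled is ∫|v| dt — sum the magnitudes of each area piece.
0–3 s: |½(8 + 11)(3)| = 28.5 m
3–4 s: |½(11 + 2)(1)| = 6.5 m
4–10 s: |½(2 + 7)(6)| = 27 m
10–15 s: v = 0 at t = 215/18 s; triangle areas 245/36 + 605/36 = 425/18 m
15–18 s: |½(-11 + -4)(3)| = 22.5 m
Total distance = 973/9 m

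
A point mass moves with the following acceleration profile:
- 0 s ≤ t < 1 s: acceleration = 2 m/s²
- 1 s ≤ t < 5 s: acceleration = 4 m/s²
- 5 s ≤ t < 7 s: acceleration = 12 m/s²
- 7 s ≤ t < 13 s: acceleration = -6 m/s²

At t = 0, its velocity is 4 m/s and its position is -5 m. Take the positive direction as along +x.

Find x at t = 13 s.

On each constant-a segment, Δv = aΔt and Δx = v₀Δt + ½aΔt²; chain segment to segment.
0–1 s: v starts 4 m/s; Δx = 4·1 + ½·2·1² = 5 m; v ends 6 m/s.
1–5 s: v starts 6 m/s; Δx = 6·4 + ½·4·4² = 56 m; v ends 22 m/s.
5–7 s: v starts 22 m/s; Δx = 22·2 + ½·12·2² = 68 m; v ends 46 m/s.
7–13 s: v starts 46 m/s; Δx = 46·6 + ½·-6·6² = 168 m; v ends 10 m/s.
x(13) = -5 + Σ Δx = 292 m.

292 m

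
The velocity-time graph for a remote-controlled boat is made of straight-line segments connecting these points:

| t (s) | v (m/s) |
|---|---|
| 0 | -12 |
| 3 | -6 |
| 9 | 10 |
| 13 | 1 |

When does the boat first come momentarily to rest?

t = 5.25 s

v changes sign on 3–9 s (from -6 to 10); the graph is linear there, so v = 0 at t = 3 + (6)·(9 − 3)/(10 − -6) = 5.25 s.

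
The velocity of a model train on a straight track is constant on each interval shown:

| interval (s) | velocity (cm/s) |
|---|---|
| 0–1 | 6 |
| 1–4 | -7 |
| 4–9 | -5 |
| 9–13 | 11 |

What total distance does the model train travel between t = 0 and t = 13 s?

96 cm

Total distance travelled is ∫|v| dt — sum the magnitudes of each area piece.
0–1 s: |6| × 1 = 6 cm
1–4 s: |-7| × 3 = 21 cm
4–9 s: |-5| × 5 = 25 cm
9–13 s: |11| × 4 = 44 cm
Total distance = 96 cm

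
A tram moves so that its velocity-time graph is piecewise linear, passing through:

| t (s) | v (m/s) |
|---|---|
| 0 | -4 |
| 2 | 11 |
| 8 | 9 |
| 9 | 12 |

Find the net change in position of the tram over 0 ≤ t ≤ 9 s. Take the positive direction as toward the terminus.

Net displacement equals the area under the velocity-time graph (areas below the axis count negative).
0–2 s: ½(-4 + 11)(2) = 7 m
2–8 s: ½(11 + 9)(6) = 60 m
8–9 s: ½(9 + 12)(1) = 10.5 m
Net displacement = 77.5 m

77.5 m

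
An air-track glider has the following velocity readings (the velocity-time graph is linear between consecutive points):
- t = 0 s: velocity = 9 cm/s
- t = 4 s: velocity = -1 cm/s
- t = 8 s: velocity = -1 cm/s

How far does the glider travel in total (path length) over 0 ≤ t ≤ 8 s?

Total distance travelled is ∫|v| dt — sum the magnitudes of each area piece.
0–4 s: v = 0 at t = 3.6 s; triangle areas 16.2 + 0.2 = 16.4 cm
4–8 s: |-1| × 4 = 4 cm
Total distance = 20.4 cm

20.4 cm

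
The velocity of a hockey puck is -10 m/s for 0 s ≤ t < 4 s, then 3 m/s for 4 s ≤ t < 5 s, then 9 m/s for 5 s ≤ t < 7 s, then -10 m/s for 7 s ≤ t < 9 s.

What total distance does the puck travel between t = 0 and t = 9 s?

Distance (not displacement) is the total path length: add the absolute areas under v-t.
0–4 s: |-10| × 4 = 40 m
4–5 s: |3| × 1 = 3 m
5–7 s: |9| × 2 = 18 m
7–9 s: |-10| × 2 = 20 m
Total distance = 81 m

81 m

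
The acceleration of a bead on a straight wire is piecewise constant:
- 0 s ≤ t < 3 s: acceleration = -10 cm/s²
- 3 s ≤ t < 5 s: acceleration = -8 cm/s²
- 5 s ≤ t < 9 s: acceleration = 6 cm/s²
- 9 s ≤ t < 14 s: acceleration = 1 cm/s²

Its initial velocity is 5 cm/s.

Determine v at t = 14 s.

-12 cm/s

Δv equals the area under the a-t graph; then v = v₀ + Δv.
0–3 s: -10 × 3 = -30 cm/s
3–5 s: -8 × 2 = -16 cm/s
5–9 s: 6 × 4 = 24 cm/s
9–14 s: 1 × 5 = 5 cm/s
Δv = -17 cm/s, so v(14) = 5 + (-17) = -12 cm/s.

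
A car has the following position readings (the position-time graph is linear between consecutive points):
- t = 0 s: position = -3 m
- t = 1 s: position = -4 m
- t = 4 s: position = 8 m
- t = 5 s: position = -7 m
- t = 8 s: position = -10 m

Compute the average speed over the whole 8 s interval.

Average speed = (total path length)/(elapsed time); on a piecewise-linear x-t graph the path length is Σ|Δx|.
0–1 s: |Δx| = |-4 − -3| = 1 m
1–4 s: |Δx| = |8 − -4| = 12 m
4–5 s: |Δx| = |-7 − 8| = 15 m
5–8 s: |Δx| = |-10 − -7| = 3 m
Total path = 31 m; average speed = 31/8 = 3.875 m/s.

3.875 m/s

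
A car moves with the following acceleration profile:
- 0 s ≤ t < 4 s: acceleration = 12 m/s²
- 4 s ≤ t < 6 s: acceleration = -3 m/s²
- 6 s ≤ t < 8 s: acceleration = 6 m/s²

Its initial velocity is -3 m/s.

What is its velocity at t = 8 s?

Δv equals the area under the a-t graph; then v = v₀ + Δv.
0–4 s: 12 × 4 = 48 m/s
4–6 s: -3 × 2 = -6 m/s
6–8 s: 6 × 2 = 12 m/s
Δv = 54 m/s, so v(8) = -3 + (54) = 51 m/s.

51 m/s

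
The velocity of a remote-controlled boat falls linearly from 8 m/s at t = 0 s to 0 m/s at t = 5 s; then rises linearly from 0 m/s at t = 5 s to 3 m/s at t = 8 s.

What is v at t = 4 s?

1.6 m/s

On 0–5 s the graph is linear from 8 to 0 m/s: v(4) = 8 + (0 − 8)·(4 − 0)/(5 − 0) = 1.6 m/s.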